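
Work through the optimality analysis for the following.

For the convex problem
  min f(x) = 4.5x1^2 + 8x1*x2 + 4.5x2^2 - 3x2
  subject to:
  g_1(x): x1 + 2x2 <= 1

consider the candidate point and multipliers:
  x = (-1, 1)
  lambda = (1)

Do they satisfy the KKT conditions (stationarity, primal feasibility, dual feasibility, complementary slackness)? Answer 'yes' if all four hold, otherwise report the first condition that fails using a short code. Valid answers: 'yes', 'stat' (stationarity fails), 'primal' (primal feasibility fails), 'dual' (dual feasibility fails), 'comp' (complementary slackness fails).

Gradient of f: grad f(x) = Q x + c = (-1, -2)
Constraint values g_i(x) = a_i^T x - b_i:
  g_1((-1, 1)) = 0
Stationarity residual: grad f(x) + sum_i lambda_i a_i = (0, 0)
  -> stationarity OK
Primal feasibility (all g_i <= 0): OK
Dual feasibility (all lambda_i >= 0): OK
Complementary slackness (lambda_i * g_i(x) = 0 for all i): OK

Verdict: yes, KKT holds.

yes


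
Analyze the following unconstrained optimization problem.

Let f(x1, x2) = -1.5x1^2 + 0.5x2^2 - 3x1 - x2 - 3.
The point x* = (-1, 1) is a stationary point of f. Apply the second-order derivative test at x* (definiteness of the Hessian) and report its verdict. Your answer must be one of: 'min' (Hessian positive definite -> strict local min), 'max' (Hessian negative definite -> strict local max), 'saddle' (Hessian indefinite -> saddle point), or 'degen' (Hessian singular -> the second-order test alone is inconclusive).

Compute the Hessian H = grad^2 f:
  H = [[-3, 0], [0, 1]]
Verify stationarity: grad f(x*) = H x* + g = (0, 0).
Eigenvalues of H: -3, 1.
Eigenvalues have mixed signs, so H is indefinite -> x* is a saddle point.

saddle


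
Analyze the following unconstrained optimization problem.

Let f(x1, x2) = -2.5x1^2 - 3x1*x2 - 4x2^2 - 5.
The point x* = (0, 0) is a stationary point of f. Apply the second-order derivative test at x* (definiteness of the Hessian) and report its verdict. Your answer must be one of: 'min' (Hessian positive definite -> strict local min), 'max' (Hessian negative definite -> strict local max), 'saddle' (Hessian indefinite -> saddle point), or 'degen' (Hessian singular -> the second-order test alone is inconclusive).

Compute the Hessian H = grad^2 f:
  H = [[-5, -3], [-3, -8]]
Verify stationarity: grad f(x*) = H x* + g = (0, 0).
Eigenvalues of H: -9.8541, -3.1459.
Both eigenvalues < 0, so H is negative definite -> x* is a strict local max.

max


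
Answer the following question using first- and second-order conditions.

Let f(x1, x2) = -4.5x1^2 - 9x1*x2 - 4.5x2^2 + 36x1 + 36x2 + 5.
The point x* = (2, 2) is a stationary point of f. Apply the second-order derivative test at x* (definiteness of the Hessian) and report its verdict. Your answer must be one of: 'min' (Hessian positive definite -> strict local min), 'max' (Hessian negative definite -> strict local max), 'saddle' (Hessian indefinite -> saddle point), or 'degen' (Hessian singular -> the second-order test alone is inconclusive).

Compute the Hessian H = grad^2 f:
  H = [[-9, -9], [-9, -9]]
Verify stationarity: grad f(x*) = H x* + g = (0, 0).
Eigenvalues of H: -18, 0.
H has a zero eigenvalue (singular; negative semidefinite but not definite), so H is neither positive definite, negative definite, nor indefinite. The second-order test alone is inconclusive -> degen.
(Indeed, f is constant along the null direction of H through x*, so x* is not a strict local extremum.)

degen


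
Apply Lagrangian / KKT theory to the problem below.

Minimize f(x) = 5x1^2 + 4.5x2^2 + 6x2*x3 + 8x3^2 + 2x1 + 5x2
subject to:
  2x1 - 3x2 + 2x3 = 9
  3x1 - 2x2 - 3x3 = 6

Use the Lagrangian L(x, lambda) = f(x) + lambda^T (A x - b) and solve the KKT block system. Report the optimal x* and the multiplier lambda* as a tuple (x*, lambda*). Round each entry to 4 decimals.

Form the Lagrangian:
  L(x, lambda) = (1/2) x^T Q x + c^T x + lambda^T (A x - b)
Stationarity (grad_x L = 0): Q x + c + A^T lambda = 0.
Primal feasibility: A x = b.

This gives the KKT block system:
  [ Q   A^T ] [ x     ]   [-c ]
  [ A    0  ] [ lambda ] = [ b ]

Solving the linear system:
  x*      = (1.0385, -2.0414, 0.3994)
  lambda* = (-1.6318, -3.0404)
  f(x*)   = 12.3992

x* = (1.0385, -2.0414, 0.3994), lambda* = (-1.6318, -3.0404)


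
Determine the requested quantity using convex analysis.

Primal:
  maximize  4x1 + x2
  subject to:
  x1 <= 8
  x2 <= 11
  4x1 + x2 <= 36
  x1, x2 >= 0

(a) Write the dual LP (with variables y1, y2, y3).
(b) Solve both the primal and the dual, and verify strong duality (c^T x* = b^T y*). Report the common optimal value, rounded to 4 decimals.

The standard primal-dual pair for 'max c^T x s.t. A x <= b, x >= 0' is:
  Dual:  min b^T y  s.t.  A^T y >= c,  y >= 0.

So the dual LP is:
  minimize  8y1 + 11y2 + 36y3
  subject to:
    y1 + 4y3 >= 4
    y2 + y3 >= 1
    y1, y2, y3 >= 0

Solving the primal: x* = (6.25, 11).
  primal value c^T x* = 36.
Solving the dual: y* = (0, 0, 1).
  dual value b^T y* = 36.
Strong duality: c^T x* = b^T y*. Confirmed.

36


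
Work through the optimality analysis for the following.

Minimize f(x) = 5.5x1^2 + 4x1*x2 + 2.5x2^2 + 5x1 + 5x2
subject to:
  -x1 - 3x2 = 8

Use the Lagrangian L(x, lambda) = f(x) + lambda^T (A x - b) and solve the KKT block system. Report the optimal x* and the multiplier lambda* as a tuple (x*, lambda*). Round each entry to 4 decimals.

Form the Lagrangian:
  L(x, lambda) = (1/2) x^T Q x + c^T x + lambda^T (A x - b)
Stationarity (grad_x L = 0): Q x + c + A^T lambda = 0.
Primal feasibility: A x = b.

This gives the KKT block system:
  [ Q   A^T ] [ x     ]   [-c ]
  [ A    0  ] [ lambda ] = [ b ]

Solving the linear system:
  x*      = (0.325, -2.775)
  lambda* = (-2.525)
  f(x*)   = 3.975

x* = (0.325, -2.775), lambda* = (-2.525)


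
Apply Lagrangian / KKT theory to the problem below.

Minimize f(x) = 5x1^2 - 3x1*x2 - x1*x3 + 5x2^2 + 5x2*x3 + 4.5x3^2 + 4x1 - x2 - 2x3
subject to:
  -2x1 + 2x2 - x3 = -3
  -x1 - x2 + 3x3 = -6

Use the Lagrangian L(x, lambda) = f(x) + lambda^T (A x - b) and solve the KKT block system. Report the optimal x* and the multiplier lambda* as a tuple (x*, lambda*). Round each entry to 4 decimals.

Form the Lagrangian:
  L(x, lambda) = (1/2) x^T Q x + c^T x + lambda^T (A x - b)
Stationarity (grad_x L = 0): Q x + c + A^T lambda = 0.
Primal feasibility: A x = b.

This gives the KKT block system:
  [ Q   A^T ] [ x     ]   [-c ]
  [ A    0  ] [ lambda ] = [ b ]

Solving the linear system:
  x*      = (2.2867, 0.2013, -1.1707)
  lambda* = (9.7834, 7.8665)
  f(x*)   = 43.9179

x* = (2.2867, 0.2013, -1.1707), lambda* = (9.7834, 7.8665)


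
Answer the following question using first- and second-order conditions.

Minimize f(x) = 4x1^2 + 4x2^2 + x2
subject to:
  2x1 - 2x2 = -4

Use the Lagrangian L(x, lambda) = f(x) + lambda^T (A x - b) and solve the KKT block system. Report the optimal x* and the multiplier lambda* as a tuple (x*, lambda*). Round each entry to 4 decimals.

Form the Lagrangian:
  L(x, lambda) = (1/2) x^T Q x + c^T x + lambda^T (A x - b)
Stationarity (grad_x L = 0): Q x + c + A^T lambda = 0.
Primal feasibility: A x = b.

This gives the KKT block system:
  [ Q   A^T ] [ x     ]   [-c ]
  [ A    0  ] [ lambda ] = [ b ]

Solving the linear system:
  x*      = (-1.0625, 0.9375)
  lambda* = (4.25)
  f(x*)   = 8.9688

x* = (-1.0625, 0.9375), lambda* = (4.25)


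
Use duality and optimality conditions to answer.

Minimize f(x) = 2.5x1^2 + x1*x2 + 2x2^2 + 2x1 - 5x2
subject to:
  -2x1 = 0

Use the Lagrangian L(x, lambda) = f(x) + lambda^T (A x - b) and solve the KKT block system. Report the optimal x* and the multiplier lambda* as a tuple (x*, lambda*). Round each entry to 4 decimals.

Form the Lagrangian:
  L(x, lambda) = (1/2) x^T Q x + c^T x + lambda^T (A x - b)
Stationarity (grad_x L = 0): Q x + c + A^T lambda = 0.
Primal feasibility: A x = b.

This gives the KKT block system:
  [ Q   A^T ] [ x     ]   [-c ]
  [ A    0  ] [ lambda ] = [ b ]

Solving the linear system:
  x*      = (0, 1.25)
  lambda* = (1.625)
  f(x*)   = -3.125

x* = (0, 1.25), lambda* = (1.625)


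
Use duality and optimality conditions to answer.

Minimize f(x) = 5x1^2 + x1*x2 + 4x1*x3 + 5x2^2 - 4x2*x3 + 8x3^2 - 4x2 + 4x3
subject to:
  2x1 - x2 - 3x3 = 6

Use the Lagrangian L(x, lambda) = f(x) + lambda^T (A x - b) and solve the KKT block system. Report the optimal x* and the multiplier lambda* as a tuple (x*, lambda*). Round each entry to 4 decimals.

Form the Lagrangian:
  L(x, lambda) = (1/2) x^T Q x + c^T x + lambda^T (A x - b)
Stationarity (grad_x L = 0): Q x + c + A^T lambda = 0.
Primal feasibility: A x = b.

This gives the KKT block system:
  [ Q   A^T ] [ x     ]   [-c ]
  [ A    0  ] [ lambda ] = [ b ]

Solving the linear system:
  x*      = (1.0589, -0.4425, -1.1466)
  lambda* = (-2.7799)
  f(x*)   = 6.9316

x* = (1.0589, -0.4425, -1.1466), lambda* = (-2.7799)


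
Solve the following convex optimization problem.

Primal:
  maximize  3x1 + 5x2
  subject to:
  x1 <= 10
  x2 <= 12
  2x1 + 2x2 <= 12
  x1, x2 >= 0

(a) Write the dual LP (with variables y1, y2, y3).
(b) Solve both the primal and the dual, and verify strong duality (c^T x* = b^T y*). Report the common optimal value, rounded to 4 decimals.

The standard primal-dual pair for 'max c^T x s.t. A x <= b, x >= 0' is:
  Dual:  min b^T y  s.t.  A^T y >= c,  y >= 0.

So the dual LP is:
  minimize  10y1 + 12y2 + 12y3
  subject to:
    y1 + 2y3 >= 3
    y2 + 2y3 >= 5
    y1, y2, y3 >= 0

Solving the primal: x* = (0, 6).
  primal value c^T x* = 30.
Solving the dual: y* = (0, 0, 2.5).
  dual value b^T y* = 30.
Strong duality: c^T x* = b^T y*. Confirmed.

30


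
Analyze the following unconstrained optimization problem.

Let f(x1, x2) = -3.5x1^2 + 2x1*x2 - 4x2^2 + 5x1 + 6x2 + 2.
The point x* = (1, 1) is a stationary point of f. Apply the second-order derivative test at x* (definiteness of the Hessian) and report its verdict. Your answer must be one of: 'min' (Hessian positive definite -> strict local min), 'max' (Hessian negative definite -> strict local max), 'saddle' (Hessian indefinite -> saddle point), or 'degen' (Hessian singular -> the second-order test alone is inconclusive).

Compute the Hessian H = grad^2 f:
  H = [[-7, 2], [2, -8]]
Verify stationarity: grad f(x*) = H x* + g = (0, 0).
Eigenvalues of H: -9.5616, -5.4384.
Both eigenvalues < 0, so H is negative definite -> x* is a strict local max.

max


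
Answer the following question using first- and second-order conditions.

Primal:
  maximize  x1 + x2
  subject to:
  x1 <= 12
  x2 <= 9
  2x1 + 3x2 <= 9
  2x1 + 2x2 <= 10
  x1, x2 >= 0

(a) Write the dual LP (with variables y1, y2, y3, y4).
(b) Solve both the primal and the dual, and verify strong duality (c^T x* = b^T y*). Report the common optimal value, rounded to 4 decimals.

The standard primal-dual pair for 'max c^T x s.t. A x <= b, x >= 0' is:
  Dual:  min b^T y  s.t.  A^T y >= c,  y >= 0.

So the dual LP is:
  minimize  12y1 + 9y2 + 9y3 + 10y4
  subject to:
    y1 + 2y3 + 2y4 >= 1
    y2 + 3y3 + 2y4 >= 1
    y1, y2, y3, y4 >= 0

Solving the primal: x* = (4.5, 0).
  primal value c^T x* = 4.5.
Solving the dual: y* = (0, 0, 0.5, 0).
  dual value b^T y* = 4.5.
Strong duality: c^T x* = b^T y*. Confirmed.

4.5


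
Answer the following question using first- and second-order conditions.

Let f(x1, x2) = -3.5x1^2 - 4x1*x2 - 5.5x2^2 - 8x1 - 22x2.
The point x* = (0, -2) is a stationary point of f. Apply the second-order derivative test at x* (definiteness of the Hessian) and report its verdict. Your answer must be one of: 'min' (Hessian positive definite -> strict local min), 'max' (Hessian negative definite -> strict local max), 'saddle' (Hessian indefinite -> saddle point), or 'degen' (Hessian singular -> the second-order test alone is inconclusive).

Compute the Hessian H = grad^2 f:
  H = [[-7, -4], [-4, -11]]
Verify stationarity: grad f(x*) = H x* + g = (0, 0).
Eigenvalues of H: -13.4721, -4.5279.
Both eigenvalues < 0, so H is negative definite -> x* is a strict local max.

max


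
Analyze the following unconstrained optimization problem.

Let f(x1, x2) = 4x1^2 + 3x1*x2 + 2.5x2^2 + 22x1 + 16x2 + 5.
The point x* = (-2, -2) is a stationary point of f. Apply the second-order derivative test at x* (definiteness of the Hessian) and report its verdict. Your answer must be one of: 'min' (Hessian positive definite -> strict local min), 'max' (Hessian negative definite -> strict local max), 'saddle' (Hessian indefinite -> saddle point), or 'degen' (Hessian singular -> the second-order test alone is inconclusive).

Compute the Hessian H = grad^2 f:
  H = [[8, 3], [3, 5]]
Verify stationarity: grad f(x*) = H x* + g = (0, 0).
Eigenvalues of H: 3.1459, 9.8541.
Both eigenvalues > 0, so H is positive definite -> x* is a strict local min.

min


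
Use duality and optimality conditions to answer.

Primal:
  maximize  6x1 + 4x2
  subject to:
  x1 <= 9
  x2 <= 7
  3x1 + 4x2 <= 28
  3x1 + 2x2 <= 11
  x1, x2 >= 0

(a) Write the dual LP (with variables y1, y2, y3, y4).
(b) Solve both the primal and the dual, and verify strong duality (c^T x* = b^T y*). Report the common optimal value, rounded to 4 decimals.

The standard primal-dual pair for 'max c^T x s.t. A x <= b, x >= 0' is:
  Dual:  min b^T y  s.t.  A^T y >= c,  y >= 0.

So the dual LP is:
  minimize  9y1 + 7y2 + 28y3 + 11y4
  subject to:
    y1 + 3y3 + 3y4 >= 6
    y2 + 4y3 + 2y4 >= 4
    y1, y2, y3, y4 >= 0

Solving the primal: x* = (3.6667, 0).
  primal value c^T x* = 22.
Solving the dual: y* = (0, 0, 0, 2).
  dual value b^T y* = 22.
Strong duality: c^T x* = b^T y*. Confirmed.

22


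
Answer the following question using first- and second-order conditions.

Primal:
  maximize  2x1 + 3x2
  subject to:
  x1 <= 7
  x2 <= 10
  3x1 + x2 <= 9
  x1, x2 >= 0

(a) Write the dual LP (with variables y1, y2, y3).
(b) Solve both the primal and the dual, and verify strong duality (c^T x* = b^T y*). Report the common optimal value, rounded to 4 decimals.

The standard primal-dual pair for 'max c^T x s.t. A x <= b, x >= 0' is:
  Dual:  min b^T y  s.t.  A^T y >= c,  y >= 0.

So the dual LP is:
  minimize  7y1 + 10y2 + 9y3
  subject to:
    y1 + 3y3 >= 2
    y2 + y3 >= 3
    y1, y2, y3 >= 0

Solving the primal: x* = (0, 9).
  primal value c^T x* = 27.
Solving the dual: y* = (0, 0, 3).
  dual value b^T y* = 27.
Strong duality: c^T x* = b^T y*. Confirmed.

27


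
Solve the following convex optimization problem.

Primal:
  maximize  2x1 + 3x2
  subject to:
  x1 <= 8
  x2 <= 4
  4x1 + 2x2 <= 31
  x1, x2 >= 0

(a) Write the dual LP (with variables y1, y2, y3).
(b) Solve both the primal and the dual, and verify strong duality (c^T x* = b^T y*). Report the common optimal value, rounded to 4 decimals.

The standard primal-dual pair for 'max c^T x s.t. A x <= b, x >= 0' is:
  Dual:  min b^T y  s.t.  A^T y >= c,  y >= 0.

So the dual LP is:
  minimize  8y1 + 4y2 + 31y3
  subject to:
    y1 + 4y3 >= 2
    y2 + 2y3 >= 3
    y1, y2, y3 >= 0

Solving the primal: x* = (5.75, 4).
  primal value c^T x* = 23.5.
Solving the dual: y* = (0, 2, 0.5).
  dual value b^T y* = 23.5.
Strong duality: c^T x* = b^T y*. Confirmed.

23.5


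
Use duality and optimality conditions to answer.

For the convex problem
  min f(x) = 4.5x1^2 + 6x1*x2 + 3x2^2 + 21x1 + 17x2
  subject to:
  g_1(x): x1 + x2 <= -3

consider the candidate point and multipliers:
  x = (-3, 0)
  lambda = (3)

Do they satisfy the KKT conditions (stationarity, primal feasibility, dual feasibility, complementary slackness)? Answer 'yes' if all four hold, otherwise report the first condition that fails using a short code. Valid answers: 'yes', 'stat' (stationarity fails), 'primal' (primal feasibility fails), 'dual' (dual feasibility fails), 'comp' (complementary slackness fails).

Gradient of f: grad f(x) = Q x + c = (-6, -1)
Constraint values g_i(x) = a_i^T x - b_i:
  g_1((-3, 0)) = 0
Stationarity residual: grad f(x) + sum_i lambda_i a_i = (-3, 2)
  -> stationarity FAILS
Primal feasibility (all g_i <= 0): OK
Dual feasibility (all lambda_i >= 0): OK
Complementary slackness (lambda_i * g_i(x) = 0 for all i): OK

Verdict: the first failing condition is stationarity -> stat.

stat


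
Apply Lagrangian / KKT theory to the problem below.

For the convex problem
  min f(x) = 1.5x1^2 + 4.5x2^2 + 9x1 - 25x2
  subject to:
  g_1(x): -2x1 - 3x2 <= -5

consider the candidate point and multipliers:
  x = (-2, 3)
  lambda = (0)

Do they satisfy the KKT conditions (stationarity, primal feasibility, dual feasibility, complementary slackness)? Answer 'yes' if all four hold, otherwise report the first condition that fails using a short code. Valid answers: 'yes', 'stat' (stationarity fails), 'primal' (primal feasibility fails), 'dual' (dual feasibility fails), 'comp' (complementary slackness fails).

Gradient of f: grad f(x) = Q x + c = (3, 2)
Constraint values g_i(x) = a_i^T x - b_i:
  g_1((-2, 3)) = 0
Stationarity residual: grad f(x) + sum_i lambda_i a_i = (3, 2)
  -> stationarity FAILS
Primal feasibility (all g_i <= 0): OK
Dual feasibility (all lambda_i >= 0): OK
Complementary slackness (lambda_i * g_i(x) = 0 for all i): OK

Verdict: the first failing condition is stationarity -> stat.

stat


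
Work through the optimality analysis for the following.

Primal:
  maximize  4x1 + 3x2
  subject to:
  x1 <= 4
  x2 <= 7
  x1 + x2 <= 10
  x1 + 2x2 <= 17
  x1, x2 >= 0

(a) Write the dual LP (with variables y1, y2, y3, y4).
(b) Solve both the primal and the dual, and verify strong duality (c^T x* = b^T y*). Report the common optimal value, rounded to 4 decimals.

The standard primal-dual pair for 'max c^T x s.t. A x <= b, x >= 0' is:
  Dual:  min b^T y  s.t.  A^T y >= c,  y >= 0.

So the dual LP is:
  minimize  4y1 + 7y2 + 10y3 + 17y4
  subject to:
    y1 + y3 + y4 >= 4
    y2 + y3 + 2y4 >= 3
    y1, y2, y3, y4 >= 0

Solving the primal: x* = (4, 6).
  primal value c^T x* = 34.
Solving the dual: y* = (1, 0, 3, 0).
  dual value b^T y* = 34.
Strong duality: c^T x* = b^T y*. Confirmed.

34


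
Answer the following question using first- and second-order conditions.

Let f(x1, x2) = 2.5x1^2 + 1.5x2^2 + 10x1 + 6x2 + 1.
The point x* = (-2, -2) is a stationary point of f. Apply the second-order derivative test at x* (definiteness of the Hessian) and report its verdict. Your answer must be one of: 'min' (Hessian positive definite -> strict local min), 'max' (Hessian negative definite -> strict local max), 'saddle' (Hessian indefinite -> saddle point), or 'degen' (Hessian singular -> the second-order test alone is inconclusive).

Compute the Hessian H = grad^2 f:
  H = [[5, 0], [0, 3]]
Verify stationarity: grad f(x*) = H x* + g = (0, 0).
Eigenvalues of H: 3, 5.
Both eigenvalues > 0, so H is positive definite -> x* is a strict local min.

min


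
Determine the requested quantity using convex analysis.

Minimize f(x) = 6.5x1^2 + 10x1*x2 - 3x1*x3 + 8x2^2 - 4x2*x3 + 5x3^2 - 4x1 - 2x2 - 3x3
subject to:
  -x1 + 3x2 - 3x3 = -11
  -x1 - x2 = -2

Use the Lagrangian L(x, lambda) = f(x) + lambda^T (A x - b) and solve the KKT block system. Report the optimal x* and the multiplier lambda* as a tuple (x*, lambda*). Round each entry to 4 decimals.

Form the Lagrangian:
  L(x, lambda) = (1/2) x^T Q x + c^T x + lambda^T (A x - b)
Stationarity (grad_x L = 0): Q x + c + A^T lambda = 0.
Primal feasibility: A x = b.

This gives the KKT block system:
  [ Q   A^T ] [ x     ]   [-c ]
  [ A    0  ] [ lambda ] = [ b ]

Solving the linear system:
  x*      = (2.871, -0.871, 1.8387)
  lambda* = (3.4194, 15.6774)
  f(x*)   = 26.8548

x* = (2.871, -0.871, 1.8387), lambda* = (3.4194, 15.6774)


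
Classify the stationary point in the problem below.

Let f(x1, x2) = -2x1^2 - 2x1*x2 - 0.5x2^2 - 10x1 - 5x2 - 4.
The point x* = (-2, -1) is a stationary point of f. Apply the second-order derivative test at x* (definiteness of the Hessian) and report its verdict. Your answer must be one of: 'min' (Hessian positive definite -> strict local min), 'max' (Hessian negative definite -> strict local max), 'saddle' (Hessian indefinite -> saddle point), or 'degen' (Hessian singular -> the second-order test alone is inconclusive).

Compute the Hessian H = grad^2 f:
  H = [[-4, -2], [-2, -1]]
Verify stationarity: grad f(x*) = H x* + g = (0, 0).
Eigenvalues of H: -5, 0.
H has a zero eigenvalue (singular; negative semidefinite but not definite), so H is neither positive definite, negative definite, nor indefinite. The second-order test alone is inconclusive -> degen.
(Indeed, f is constant along the null direction of H through x*, so x* is not a strict local extremum.)

degen


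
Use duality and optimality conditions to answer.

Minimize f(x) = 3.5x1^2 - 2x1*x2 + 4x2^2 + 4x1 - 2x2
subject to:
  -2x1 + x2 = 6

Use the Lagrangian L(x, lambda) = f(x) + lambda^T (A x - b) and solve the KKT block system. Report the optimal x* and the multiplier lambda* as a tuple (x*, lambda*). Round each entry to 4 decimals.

Form the Lagrangian:
  L(x, lambda) = (1/2) x^T Q x + c^T x + lambda^T (A x - b)
Stationarity (grad_x L = 0): Q x + c + A^T lambda = 0.
Primal feasibility: A x = b.

This gives the KKT block system:
  [ Q   A^T ] [ x     ]   [-c ]
  [ A    0  ] [ lambda ] = [ b ]

Solving the linear system:
  x*      = (-2.7097, 0.5806)
  lambda* = (-8.0645)
  f(x*)   = 18.1935

x* = (-2.7097, 0.5806), lambda* = (-8.0645)


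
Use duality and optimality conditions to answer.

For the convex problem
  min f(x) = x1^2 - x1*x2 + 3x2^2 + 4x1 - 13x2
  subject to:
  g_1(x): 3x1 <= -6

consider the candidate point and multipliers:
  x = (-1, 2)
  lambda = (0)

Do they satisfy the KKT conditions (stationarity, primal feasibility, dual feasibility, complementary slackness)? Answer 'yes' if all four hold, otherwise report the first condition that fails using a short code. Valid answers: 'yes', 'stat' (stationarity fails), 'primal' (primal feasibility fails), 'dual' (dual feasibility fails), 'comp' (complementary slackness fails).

Gradient of f: grad f(x) = Q x + c = (0, 0)
Constraint values g_i(x) = a_i^T x - b_i:
  g_1((-1, 2)) = 3
Stationarity residual: grad f(x) + sum_i lambda_i a_i = (0, 0)
  -> stationarity OK
Primal feasibility (all g_i <= 0): FAILS
Dual feasibility (all lambda_i >= 0): OK
Complementary slackness (lambda_i * g_i(x) = 0 for all i): OK

Verdict: the first failing condition is primal_feasibility -> primal.

primal


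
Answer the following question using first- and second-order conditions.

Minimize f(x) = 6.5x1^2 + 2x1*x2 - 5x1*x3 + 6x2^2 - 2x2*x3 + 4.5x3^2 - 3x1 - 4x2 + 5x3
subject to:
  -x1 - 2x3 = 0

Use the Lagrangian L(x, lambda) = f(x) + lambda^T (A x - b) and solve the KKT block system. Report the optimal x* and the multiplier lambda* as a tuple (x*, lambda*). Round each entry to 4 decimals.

Form the Lagrangian:
  L(x, lambda) = (1/2) x^T Q x + c^T x + lambda^T (A x - b)
Stationarity (grad_x L = 0): Q x + c + A^T lambda = 0.
Primal feasibility: A x = b.

This gives the KKT block system:
  [ Q   A^T ] [ x     ]   [-c ]
  [ A    0  ] [ lambda ] = [ b ]

Solving the linear system:
  x*      = (0.2308, 0.2756, -0.1154)
  lambda* = (1.1282)
  f(x*)   = -1.1859

x* = (0.2308, 0.2756, -0.1154), lambda* = (1.1282)


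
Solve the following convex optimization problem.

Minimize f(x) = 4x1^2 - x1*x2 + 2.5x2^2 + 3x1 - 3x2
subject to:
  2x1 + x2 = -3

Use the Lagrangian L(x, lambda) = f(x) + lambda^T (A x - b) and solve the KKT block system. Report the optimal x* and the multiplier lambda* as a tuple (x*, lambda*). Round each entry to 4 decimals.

Form the Lagrangian:
  L(x, lambda) = (1/2) x^T Q x + c^T x + lambda^T (A x - b)
Stationarity (grad_x L = 0): Q x + c + A^T lambda = 0.
Primal feasibility: A x = b.

This gives the KKT block system:
  [ Q   A^T ] [ x     ]   [-c ]
  [ A    0  ] [ lambda ] = [ b ]

Solving the linear system:
  x*      = (-1.3125, -0.375)
  lambda* = (3.5625)
  f(x*)   = 3.9375

x* = (-1.3125, -0.375), lambda* = (3.5625)


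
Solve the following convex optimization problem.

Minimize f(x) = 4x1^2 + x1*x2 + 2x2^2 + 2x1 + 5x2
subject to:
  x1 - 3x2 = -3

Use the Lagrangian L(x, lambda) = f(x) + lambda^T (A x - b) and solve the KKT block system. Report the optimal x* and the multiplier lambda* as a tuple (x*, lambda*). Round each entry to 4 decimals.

Form the Lagrangian:
  L(x, lambda) = (1/2) x^T Q x + c^T x + lambda^T (A x - b)
Stationarity (grad_x L = 0): Q x + c + A^T lambda = 0.
Primal feasibility: A x = b.

This gives the KKT block system:
  [ Q   A^T ] [ x     ]   [-c ]
  [ A    0  ] [ lambda ] = [ b ]

Solving the linear system:
  x*      = (-0.6585, 0.7805)
  lambda* = (2.4878)
  f(x*)   = 5.0244

x* = (-0.6585, 0.7805), lambda* = (2.4878)


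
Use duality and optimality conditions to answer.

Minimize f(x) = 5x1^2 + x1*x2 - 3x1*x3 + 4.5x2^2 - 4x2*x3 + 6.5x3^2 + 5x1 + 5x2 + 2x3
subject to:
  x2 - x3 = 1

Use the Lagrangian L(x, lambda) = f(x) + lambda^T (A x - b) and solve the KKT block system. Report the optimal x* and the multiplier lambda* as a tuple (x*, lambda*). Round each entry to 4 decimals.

Form the Lagrangian:
  L(x, lambda) = (1/2) x^T Q x + c^T x + lambda^T (A x - b)
Stationarity (grad_x L = 0): Q x + c + A^T lambda = 0.
Primal feasibility: A x = b.

This gives the KKT block system:
  [ Q   A^T ] [ x     ]   [-c ]
  [ A    0  ] [ lambda ] = [ b ]

Solving the linear system:
  x*      = (-0.7941, 0.0294, -0.9706)
  lambda* = (-8.3529)
  f(x*)   = 1.2941

x* = (-0.7941, 0.0294, -0.9706), lambda* = (-8.3529)


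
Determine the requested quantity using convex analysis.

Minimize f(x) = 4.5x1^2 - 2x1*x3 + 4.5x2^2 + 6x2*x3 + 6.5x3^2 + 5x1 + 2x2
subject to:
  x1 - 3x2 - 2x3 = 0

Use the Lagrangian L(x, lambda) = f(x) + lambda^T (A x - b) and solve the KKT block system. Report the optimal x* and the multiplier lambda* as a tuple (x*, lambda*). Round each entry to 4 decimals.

Form the Lagrangian:
  L(x, lambda) = (1/2) x^T Q x + c^T x + lambda^T (A x - b)
Stationarity (grad_x L = 0): Q x + c + A^T lambda = 0.
Primal feasibility: A x = b.

This gives the KKT block system:
  [ Q   A^T ] [ x     ]   [-c ]
  [ A    0  ] [ lambda ] = [ b ]

Solving the linear system:
  x*      = (-0.562, -0.2028, 0.0233)
  lambda* = (0.1047)
  f(x*)   = -1.6079

x* = (-0.562, -0.2028, 0.0233), lambda* = (0.1047)


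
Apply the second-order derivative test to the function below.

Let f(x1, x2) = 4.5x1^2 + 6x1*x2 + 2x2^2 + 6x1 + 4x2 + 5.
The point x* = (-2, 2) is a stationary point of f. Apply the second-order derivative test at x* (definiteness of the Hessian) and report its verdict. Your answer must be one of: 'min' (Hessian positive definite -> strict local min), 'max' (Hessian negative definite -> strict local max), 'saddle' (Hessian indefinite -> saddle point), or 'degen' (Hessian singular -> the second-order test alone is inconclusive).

Compute the Hessian H = grad^2 f:
  H = [[9, 6], [6, 4]]
Verify stationarity: grad f(x*) = H x* + g = (0, 0).
Eigenvalues of H: 0, 13.
H has a zero eigenvalue (singular; positive semidefinite but not definite), so H is neither positive definite, negative definite, nor indefinite. The second-order test alone is inconclusive -> degen.
(Indeed, f is constant along the null direction of H through x*, so x* is not a strict local extremum.)

degen


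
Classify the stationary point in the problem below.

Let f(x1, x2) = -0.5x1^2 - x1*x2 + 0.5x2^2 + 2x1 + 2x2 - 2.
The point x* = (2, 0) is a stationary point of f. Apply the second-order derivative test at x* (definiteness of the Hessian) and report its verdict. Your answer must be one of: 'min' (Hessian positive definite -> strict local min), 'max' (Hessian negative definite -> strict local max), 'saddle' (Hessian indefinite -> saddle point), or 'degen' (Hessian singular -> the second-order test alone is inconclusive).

Compute the Hessian H = grad^2 f:
  H = [[-1, -1], [-1, 1]]
Verify stationarity: grad f(x*) = H x* + g = (0, 0).
Eigenvalues of H: -1.4142, 1.4142.
Eigenvalues have mixed signs, so H is indefinite -> x* is a saddle point.

saddle


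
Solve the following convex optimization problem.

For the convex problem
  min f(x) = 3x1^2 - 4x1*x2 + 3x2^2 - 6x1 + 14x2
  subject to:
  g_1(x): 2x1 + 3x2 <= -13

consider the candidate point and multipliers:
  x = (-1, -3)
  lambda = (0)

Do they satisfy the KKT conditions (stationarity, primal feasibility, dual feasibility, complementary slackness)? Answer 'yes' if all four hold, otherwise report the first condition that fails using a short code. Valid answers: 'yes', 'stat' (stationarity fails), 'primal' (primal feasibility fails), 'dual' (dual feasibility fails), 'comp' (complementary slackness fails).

Gradient of f: grad f(x) = Q x + c = (0, 0)
Constraint values g_i(x) = a_i^T x - b_i:
  g_1((-1, -3)) = 2
Stationarity residual: grad f(x) + sum_i lambda_i a_i = (0, 0)
  -> stationarity OK
Primal feasibility (all g_i <= 0): FAILS
Dual feasibility (all lambda_i >= 0): OK
Complementary slackness (lambda_i * g_i(x) = 0 for all i): OK

Verdict: the first failing condition is primal_feasibility -> primal.

primal


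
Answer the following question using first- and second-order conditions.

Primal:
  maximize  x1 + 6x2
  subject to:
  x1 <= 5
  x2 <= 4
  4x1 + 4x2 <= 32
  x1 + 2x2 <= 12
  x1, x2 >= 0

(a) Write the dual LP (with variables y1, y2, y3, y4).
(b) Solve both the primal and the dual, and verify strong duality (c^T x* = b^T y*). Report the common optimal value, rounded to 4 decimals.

The standard primal-dual pair for 'max c^T x s.t. A x <= b, x >= 0' is:
  Dual:  min b^T y  s.t.  A^T y >= c,  y >= 0.

So the dual LP is:
  minimize  5y1 + 4y2 + 32y3 + 12y4
  subject to:
    y1 + 4y3 + y4 >= 1
    y2 + 4y3 + 2y4 >= 6
    y1, y2, y3, y4 >= 0

Solving the primal: x* = (4, 4).
  primal value c^T x* = 28.
Solving the dual: y* = (0, 5, 0.25, 0).
  dual value b^T y* = 28.
Strong duality: c^T x* = b^T y*. Confirmed.

28


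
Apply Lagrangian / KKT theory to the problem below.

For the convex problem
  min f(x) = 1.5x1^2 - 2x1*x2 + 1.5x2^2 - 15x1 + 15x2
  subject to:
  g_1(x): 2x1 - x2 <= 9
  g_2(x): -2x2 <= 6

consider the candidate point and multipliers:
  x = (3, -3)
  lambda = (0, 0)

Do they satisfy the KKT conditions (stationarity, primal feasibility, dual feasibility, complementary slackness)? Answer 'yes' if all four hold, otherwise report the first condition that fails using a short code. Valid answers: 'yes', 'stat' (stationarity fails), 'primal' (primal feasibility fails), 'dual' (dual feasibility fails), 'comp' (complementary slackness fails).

Gradient of f: grad f(x) = Q x + c = (0, 0)
Constraint values g_i(x) = a_i^T x - b_i:
  g_1((3, -3)) = 0
  g_2((3, -3)) = 0
Stationarity residual: grad f(x) + sum_i lambda_i a_i = (0, 0)
  -> stationarity OK
Primal feasibility (all g_i <= 0): OK
Dual feasibility (all lambda_i >= 0): OK
Complementary slackness (lambda_i * g_i(x) = 0 for all i): OK

Verdict: yes, KKT holds.

yes


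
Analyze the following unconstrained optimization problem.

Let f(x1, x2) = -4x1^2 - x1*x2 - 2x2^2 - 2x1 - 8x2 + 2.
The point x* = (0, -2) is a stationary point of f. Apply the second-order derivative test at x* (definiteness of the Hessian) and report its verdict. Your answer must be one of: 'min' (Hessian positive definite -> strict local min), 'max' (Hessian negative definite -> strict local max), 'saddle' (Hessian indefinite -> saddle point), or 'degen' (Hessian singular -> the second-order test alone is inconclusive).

Compute the Hessian H = grad^2 f:
  H = [[-8, -1], [-1, -4]]
Verify stationarity: grad f(x*) = H x* + g = (0, 0).
Eigenvalues of H: -8.2361, -3.7639.
Both eigenvalues < 0, so H is negative definite -> x* is a strict local max.

max


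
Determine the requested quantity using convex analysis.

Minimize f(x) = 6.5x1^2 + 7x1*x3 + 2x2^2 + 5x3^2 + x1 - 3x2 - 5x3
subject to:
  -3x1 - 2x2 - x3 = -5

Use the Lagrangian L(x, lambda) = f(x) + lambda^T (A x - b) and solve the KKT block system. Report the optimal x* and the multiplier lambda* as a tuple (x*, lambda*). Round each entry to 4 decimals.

Form the Lagrangian:
  L(x, lambda) = (1/2) x^T Q x + c^T x + lambda^T (A x - b)
Stationarity (grad_x L = 0): Q x + c + A^T lambda = 0.
Primal feasibility: A x = b.

This gives the KKT block system:
  [ Q   A^T ] [ x     ]   [-c ]
  [ A    0  ] [ lambda ] = [ b ]

Solving the linear system:
  x*      = (0.1373, 1.9701, 0.6479)
  lambda* = (2.4401)
  f(x*)   = 1.5942

x* = (0.1373, 1.9701, 0.6479), lambda* = (2.4401)


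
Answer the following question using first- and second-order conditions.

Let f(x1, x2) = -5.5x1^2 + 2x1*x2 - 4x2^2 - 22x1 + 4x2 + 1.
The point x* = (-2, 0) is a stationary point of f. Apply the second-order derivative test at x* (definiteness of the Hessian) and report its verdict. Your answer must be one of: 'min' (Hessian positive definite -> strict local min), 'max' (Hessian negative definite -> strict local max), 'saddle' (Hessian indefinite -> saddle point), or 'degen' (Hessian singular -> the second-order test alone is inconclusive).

Compute the Hessian H = grad^2 f:
  H = [[-11, 2], [2, -8]]
Verify stationarity: grad f(x*) = H x* + g = (0, 0).
Eigenvalues of H: -12, -7.
Both eigenvalues < 0, so H is negative definite -> x* is a strict local max.

max


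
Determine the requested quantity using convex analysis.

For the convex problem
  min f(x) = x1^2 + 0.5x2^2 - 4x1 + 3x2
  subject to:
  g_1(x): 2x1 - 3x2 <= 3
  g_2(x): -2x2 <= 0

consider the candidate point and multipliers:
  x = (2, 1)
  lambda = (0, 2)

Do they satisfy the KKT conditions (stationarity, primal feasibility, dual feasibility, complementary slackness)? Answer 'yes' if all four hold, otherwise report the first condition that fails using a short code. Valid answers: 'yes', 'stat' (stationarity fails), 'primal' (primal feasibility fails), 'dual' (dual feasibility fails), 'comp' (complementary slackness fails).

Gradient of f: grad f(x) = Q x + c = (0, 4)
Constraint values g_i(x) = a_i^T x - b_i:
  g_1((2, 1)) = -2
  g_2((2, 1)) = -2
Stationarity residual: grad f(x) + sum_i lambda_i a_i = (0, 0)
  -> stationarity OK
Primal feasibility (all g_i <= 0): OK
Dual feasibility (all lambda_i >= 0): OK
Complementary slackness (lambda_i * g_i(x) = 0 for all i): FAILS

Verdict: the first failing condition is complementary_slackness -> comp.

comp


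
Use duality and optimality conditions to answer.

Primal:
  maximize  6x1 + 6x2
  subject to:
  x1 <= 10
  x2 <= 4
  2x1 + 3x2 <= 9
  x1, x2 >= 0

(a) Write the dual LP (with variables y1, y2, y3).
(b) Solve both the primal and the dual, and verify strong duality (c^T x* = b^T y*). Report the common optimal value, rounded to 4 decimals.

The standard primal-dual pair for 'max c^T x s.t. A x <= b, x >= 0' is:
  Dual:  min b^T y  s.t.  A^T y >= c,  y >= 0.

So the dual LP is:
  minimize  10y1 + 4y2 + 9y3
  subject to:
    y1 + 2y3 >= 6
    y2 + 3y3 >= 6
    y1, y2, y3 >= 0

Solving the primal: x* = (4.5, 0).
  primal value c^T x* = 27.
Solving the dual: y* = (0, 0, 3).
  dual value b^T y* = 27.
Strong duality: c^T x* = b^T y*. Confirmed.

27


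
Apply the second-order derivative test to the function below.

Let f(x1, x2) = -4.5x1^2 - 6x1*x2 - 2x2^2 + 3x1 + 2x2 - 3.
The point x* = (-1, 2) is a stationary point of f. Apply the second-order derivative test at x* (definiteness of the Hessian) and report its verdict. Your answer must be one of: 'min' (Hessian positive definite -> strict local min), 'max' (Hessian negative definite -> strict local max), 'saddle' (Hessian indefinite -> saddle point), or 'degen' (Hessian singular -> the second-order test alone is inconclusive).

Compute the Hessian H = grad^2 f:
  H = [[-9, -6], [-6, -4]]
Verify stationarity: grad f(x*) = H x* + g = (0, 0).
Eigenvalues of H: -13, 0.
H has a zero eigenvalue (singular; negative semidefinite but not definite), so H is neither positive definite, negative definite, nor indefinite. The second-order test alone is inconclusive -> degen.
(Indeed, f is constant along the null direction of H through x*, so x* is not a strict local extremum.)

degen


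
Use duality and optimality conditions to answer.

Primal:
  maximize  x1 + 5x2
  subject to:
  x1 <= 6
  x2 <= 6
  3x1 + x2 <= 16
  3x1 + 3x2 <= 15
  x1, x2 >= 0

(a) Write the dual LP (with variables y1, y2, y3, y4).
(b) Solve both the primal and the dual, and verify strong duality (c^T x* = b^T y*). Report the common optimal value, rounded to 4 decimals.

The standard primal-dual pair for 'max c^T x s.t. A x <= b, x >= 0' is:
  Dual:  min b^T y  s.t.  A^T y >= c,  y >= 0.

So the dual LP is:
  minimize  6y1 + 6y2 + 16y3 + 15y4
  subject to:
    y1 + 3y3 + 3y4 >= 1
    y2 + y3 + 3y4 >= 5
    y1, y2, y3, y4 >= 0

Solving the primal: x* = (0, 5).
  primal value c^T x* = 25.
Solving the dual: y* = (0, 0, 0, 1.6667).
  dual value b^T y* = 25.
Strong duality: c^T x* = b^T y*. Confirmed.

25


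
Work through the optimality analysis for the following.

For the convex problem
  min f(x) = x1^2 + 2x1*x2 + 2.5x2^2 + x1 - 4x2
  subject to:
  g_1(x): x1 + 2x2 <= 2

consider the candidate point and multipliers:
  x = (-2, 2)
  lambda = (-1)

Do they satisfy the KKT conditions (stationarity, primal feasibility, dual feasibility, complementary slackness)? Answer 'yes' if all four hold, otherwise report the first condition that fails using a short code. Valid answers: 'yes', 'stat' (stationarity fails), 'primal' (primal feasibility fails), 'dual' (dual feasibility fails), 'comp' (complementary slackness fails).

Gradient of f: grad f(x) = Q x + c = (1, 2)
Constraint values g_i(x) = a_i^T x - b_i:
  g_1((-2, 2)) = 0
Stationarity residual: grad f(x) + sum_i lambda_i a_i = (0, 0)
  -> stationarity OK
Primal feasibility (all g_i <= 0): OK
Dual feasibility (all lambda_i >= 0): FAILS
Complementary slackness (lambda_i * g_i(x) = 0 for all i): OK

Verdict: the first failing condition is dual_feasibility -> dual.

dual


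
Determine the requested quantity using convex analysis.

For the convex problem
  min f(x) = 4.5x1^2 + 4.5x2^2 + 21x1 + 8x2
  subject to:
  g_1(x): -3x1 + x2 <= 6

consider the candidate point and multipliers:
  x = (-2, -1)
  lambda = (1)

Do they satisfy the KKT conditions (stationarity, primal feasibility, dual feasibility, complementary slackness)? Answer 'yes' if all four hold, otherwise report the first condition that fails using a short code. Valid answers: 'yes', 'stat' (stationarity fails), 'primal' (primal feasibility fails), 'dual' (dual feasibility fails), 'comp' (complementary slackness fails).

Gradient of f: grad f(x) = Q x + c = (3, -1)
Constraint values g_i(x) = a_i^T x - b_i:
  g_1((-2, -1)) = -1
Stationarity residual: grad f(x) + sum_i lambda_i a_i = (0, 0)
  -> stationarity OK
Primal feasibility (all g_i <= 0): OK
Dual feasibility (all lambda_i >= 0): OK
Complementary slackness (lambda_i * g_i(x) = 0 for all i): FAILS

Verdict: the first failing condition is complementary_slackness -> comp.

comp


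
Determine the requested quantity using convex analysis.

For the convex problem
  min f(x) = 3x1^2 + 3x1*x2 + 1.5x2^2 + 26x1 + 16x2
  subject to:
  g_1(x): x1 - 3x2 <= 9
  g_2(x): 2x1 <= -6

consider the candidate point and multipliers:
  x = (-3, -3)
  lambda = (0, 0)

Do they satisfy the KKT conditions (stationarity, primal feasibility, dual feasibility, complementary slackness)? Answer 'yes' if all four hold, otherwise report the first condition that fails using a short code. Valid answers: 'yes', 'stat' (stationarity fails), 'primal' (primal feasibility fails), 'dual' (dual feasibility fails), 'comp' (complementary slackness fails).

Gradient of f: grad f(x) = Q x + c = (-1, -2)
Constraint values g_i(x) = a_i^T x - b_i:
  g_1((-3, -3)) = -3
  g_2((-3, -3)) = 0
Stationarity residual: grad f(x) + sum_i lambda_i a_i = (-1, -2)
  -> stationarity FAILS
Primal feasibility (all g_i <= 0): OK
Dual feasibility (all lambda_i >= 0): OK
Complementary slackness (lambda_i * g_i(x) = 0 for all i): OK

Verdict: the first failing condition is stationarity -> stat.

stat


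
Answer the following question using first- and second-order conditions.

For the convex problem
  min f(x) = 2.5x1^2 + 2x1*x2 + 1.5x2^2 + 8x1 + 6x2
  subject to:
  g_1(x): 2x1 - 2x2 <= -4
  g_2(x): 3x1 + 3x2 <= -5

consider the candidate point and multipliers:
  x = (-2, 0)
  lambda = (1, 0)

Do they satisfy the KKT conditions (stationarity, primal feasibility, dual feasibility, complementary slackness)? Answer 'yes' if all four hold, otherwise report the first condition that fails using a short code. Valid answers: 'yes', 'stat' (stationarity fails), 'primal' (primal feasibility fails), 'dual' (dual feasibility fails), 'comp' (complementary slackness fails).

Gradient of f: grad f(x) = Q x + c = (-2, 2)
Constraint values g_i(x) = a_i^T x - b_i:
  g_1((-2, 0)) = 0
  g_2((-2, 0)) = -1
Stationarity residual: grad f(x) + sum_i lambda_i a_i = (0, 0)
  -> stationarity OK
Primal feasibility (all g_i <= 0): OK
Dual feasibility (all lambda_i >= 0): OK
Complementary slackness (lambda_i * g_i(x) = 0 for all i): OK

Verdict: yes, KKT holds.

yes
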